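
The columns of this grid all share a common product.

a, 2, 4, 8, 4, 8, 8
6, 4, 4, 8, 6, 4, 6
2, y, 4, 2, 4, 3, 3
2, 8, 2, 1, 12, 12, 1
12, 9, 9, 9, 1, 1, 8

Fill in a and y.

Columns 5 and 7 each multiply to 1152, so every column has product 1152.
Column 1: 6×2×2×12 = 288, so the missing entry is 1152 ÷ 288 = 4.
Column 2: 2×4×8×9 = 576, so the missing entry is 1152 ÷ 576 = 2.

a = 4, y = 2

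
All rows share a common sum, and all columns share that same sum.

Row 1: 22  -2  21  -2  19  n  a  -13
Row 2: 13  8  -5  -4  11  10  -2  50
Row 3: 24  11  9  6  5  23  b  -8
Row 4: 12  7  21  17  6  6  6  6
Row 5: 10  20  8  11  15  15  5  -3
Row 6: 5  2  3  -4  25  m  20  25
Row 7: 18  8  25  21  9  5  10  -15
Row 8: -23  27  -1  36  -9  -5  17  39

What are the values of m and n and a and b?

Rows 2 and 4 both sum to 81, so that's the common total.
Row 6: 5 + 2 + 3 − 4 + 25 + 20 + 25 = 76, so its missing entry is 81 − 76 = 5.
Row 3: 24 + 11 + 9 + 6 + 5 + 23 − 8 = 70, so its missing entry is 81 − 70 = 11.
Column 6: 10 + 23 + 6 + 15 + 5 + 5 − 5 = 59, so its missing entry is 81 − 59 = 22.
Row 1: 22 − 2 + 21 − 2 + 19 + 22 − 13 = 67, so its missing entry is 81 − 67 = 14.

m = 5, n = 22, a = 14, b = 11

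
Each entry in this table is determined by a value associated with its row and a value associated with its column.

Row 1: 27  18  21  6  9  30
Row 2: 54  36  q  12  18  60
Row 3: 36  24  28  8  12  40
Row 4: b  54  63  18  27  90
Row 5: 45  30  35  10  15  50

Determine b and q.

Each row is a constant multiple of every other row — this is a multiplication table with the headers hidden.
Row 4 is 90/30 = 3/1 times row 1, so its entry in column 1 is 27 × 3/1 = 81.
Row 2 is 60/30 = 2/1 times row 1, so its entry in column 3 is 21 × 2/1 = 42.

b = 81, q = 42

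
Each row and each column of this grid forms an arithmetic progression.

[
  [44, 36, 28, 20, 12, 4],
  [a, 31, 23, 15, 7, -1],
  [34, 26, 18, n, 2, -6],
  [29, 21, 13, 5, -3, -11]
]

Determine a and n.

a = 39, n = 10

Along each row the entries change by -8 per step; down each column they change by -5.
Row 2: from 31 at column 2, stepping by -8 to column 1 gives 39.
Row 3: from 34 at column 1, stepping by -8 to column 4 gives 10.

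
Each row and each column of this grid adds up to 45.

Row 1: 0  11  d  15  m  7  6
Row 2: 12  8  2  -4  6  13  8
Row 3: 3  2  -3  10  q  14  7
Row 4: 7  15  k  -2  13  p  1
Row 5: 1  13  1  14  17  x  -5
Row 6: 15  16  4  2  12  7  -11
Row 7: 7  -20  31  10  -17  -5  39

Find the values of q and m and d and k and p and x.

q = 12, m = 2, d = 4, k = 6, p = 5, x = 4

Row 3 has 3 + 2 − 3 + 10 + 14 + 7 = 33; the blank must be 45 − 33 = 12.
Column 5 has 6 + 12 + 13 + 17 + 12 − 17 = 43; the blank must be 45 − 43 = 2.
Row 1 has 0 + 11 + 15 + 2 + 7 + 6 = 41; the blank must be 45 − 41 = 4.
Row 5 has 1 + 13 + 1 + 14 + 17 − 5 = 41; the blank must be 45 − 41 = 4.
Column 3 has 4 + 2 − 3 + 1 + 4 + 31 = 39; the blank must be 45 − 39 = 6.
Row 4 has 7 + 15 + 6 − 2 + 13 + 1 = 40; the blank must be 45 − 40 = 5.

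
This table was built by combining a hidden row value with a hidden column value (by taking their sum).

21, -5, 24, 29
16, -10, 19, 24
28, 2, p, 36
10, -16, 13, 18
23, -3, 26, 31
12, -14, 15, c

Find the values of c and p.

The difference between any two rows is the same in every column — this is an addition table with the headers hidden.
Row 6 minus row 1 is -14 − (-5) = -9, so its entry in column 4 is 29 + (-9) = 20.
Row 3 minus row 1 is 2 − (-5) = 7, so its entry in column 3 is 24 + 7 = 31.

c = 20, p = 31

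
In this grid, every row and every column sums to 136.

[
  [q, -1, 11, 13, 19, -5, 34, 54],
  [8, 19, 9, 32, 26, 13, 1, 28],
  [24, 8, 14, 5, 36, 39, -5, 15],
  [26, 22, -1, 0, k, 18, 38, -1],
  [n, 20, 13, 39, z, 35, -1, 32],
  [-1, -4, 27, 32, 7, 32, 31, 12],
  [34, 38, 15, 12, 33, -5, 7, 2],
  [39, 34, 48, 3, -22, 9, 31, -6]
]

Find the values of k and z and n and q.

k = 34, z = 3, n = -5, q = 11

Row 4 has 26 + 22 − 1 + 0 + 18 + 38 − 1 = 102; the blank must be 136 − 102 = 34.
Column 5 has 19 + 26 + 36 + 34 + 7 + 33 − 22 = 133; the blank must be 136 − 133 = 3.
Row 5 has 20 + 13 + 39 + 3 + 35 − 1 + 32 = 141; the blank must be 136 − 141 = -5.
Row 1 has -1 + 11 + 13 + 19 − 5 + 34 + 54 = 125; the blank must be 136 − 125 = 11.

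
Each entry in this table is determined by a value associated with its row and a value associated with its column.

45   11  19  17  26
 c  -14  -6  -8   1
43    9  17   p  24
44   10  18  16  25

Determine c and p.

c = 20, p = 15

The difference between any two rows is the same in every column — this is an addition table with the headers hidden.
Row 2 minus row 1 is -6 − 19 = -25, so its entry in column 1 is 45 + (-25) = 20.
Row 3 minus row 1 is 17 − 19 = -2, so its entry in column 4 is 17 + (-2) = 15.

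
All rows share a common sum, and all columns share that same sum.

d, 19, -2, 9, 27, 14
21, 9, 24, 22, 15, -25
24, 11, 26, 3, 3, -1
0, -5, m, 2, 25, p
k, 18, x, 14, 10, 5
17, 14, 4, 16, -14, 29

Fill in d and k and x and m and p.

Rows 2 and 3 both sum to 66, so that's the common total.
Row 1 has 19 − 2 + 9 + 27 + 14 = 67; the blank must be 66 − 67 = -1.
Column 1 has -1 + 21 + 24 + 0 + 17 = 61; the blank must be 66 − 61 = 5.
Row 5 has 5 + 18 + 14 + 10 + 5 = 52; the blank must be 66 − 52 = 14.
Column 3 has -2 + 24 + 26 + 14 + 4 = 66; the blank must be 66 − 66 = 0.
Row 4 has 0 − 5 + 0 + 2 + 25 = 22; the blank must be 66 − 22 = 44.

d = -1, k = 5, x = 14, m = 0, p = 44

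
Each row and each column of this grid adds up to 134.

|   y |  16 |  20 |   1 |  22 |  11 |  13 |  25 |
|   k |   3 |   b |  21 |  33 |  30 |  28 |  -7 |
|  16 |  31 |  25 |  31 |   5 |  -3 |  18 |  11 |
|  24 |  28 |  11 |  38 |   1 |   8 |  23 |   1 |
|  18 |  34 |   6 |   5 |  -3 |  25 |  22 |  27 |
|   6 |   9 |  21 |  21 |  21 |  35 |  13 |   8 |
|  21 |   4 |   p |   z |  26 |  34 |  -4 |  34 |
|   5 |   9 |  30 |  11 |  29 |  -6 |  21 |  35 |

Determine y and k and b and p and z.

The known cells in row 1 total 108, leaving 134 − 108 = 26 for the blank.
The known cells in column 1 total 116, leaving 134 − 116 = 18 for the blank.
The known cells in row 2 total 126, leaving 134 − 126 = 8 for the blank.
The known cells in column 3 total 121, leaving 134 − 121 = 13 for the blank.
The known cells in row 7 total 128, leaving 134 − 128 = 6 for the blank.

y = 26, k = 18, b = 8, p = 13, z = 6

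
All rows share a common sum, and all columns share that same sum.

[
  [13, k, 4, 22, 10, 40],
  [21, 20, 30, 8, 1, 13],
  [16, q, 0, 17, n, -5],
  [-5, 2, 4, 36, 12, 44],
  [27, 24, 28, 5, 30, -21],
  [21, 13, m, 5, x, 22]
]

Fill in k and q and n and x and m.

k = 4, q = 30, n = 35, x = 5, m = 27

Rows 2 and 4 both sum to 93, so that's the common total.
Row 1: 13 + 4 + 22 + 10 + 40 = 89, so its missing entry is 93 − 89 = 4.
Column 2: 4 + 20 + 2 + 24 + 13 = 63, so its missing entry is 93 − 63 = 30.
Row 3: 16 + 30 + 0 + 17 − 5 = 58, so its missing entry is 93 − 58 = 35.
Column 5: 10 + 1 + 35 + 12 + 30 = 88, so its missing entry is 93 − 88 = 5.
Row 6: 21 + 13 + 5 + 5 + 22 = 66, so its missing entry is 93 − 66 = 27.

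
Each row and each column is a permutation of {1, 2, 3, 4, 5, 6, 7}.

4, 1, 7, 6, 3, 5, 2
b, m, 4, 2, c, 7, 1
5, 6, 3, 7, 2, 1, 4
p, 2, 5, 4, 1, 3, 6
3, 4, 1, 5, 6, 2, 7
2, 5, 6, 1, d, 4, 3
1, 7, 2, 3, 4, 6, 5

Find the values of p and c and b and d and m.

p = 7, c = 5, b = 6, d = 7, m = 3

Cell (2,2): column 2 already has {1, 2, 4, 5, 6, 7} → 3.
Cell (6,5): row 6 already has {1, 2, 3, 4, 5, 6} → 7.
At (row 2, col 5): column 5 already has {1, 2, 3, 4, 6, 7}, so the value is 5.
Cell (4,1): row 4 already has {1, 2, 3, 4, 5, 6} → 7.
At (row 2, col 1): row 2 already has {1, 2, 3, 4, 5, 7}, so the value is 6.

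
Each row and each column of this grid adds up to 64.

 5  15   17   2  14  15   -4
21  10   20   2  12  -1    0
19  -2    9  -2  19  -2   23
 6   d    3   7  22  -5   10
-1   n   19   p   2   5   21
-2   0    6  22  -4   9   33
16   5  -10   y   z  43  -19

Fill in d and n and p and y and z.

The known cells in row 4 total 43, leaving 64 − 43 = 21 for the blank.
The known cells in column 5 total 65, leaving 64 − 65 = -1 for the blank.
The known cells in row 7 total 34, leaving 64 − 34 = 30 for the blank.
The known cells in column 4 total 61, leaving 64 − 61 = 3 for the blank.
The known cells in row 5 total 49, leaving 64 − 49 = 15 for the blank.

d = 21, n = 15, p = 3, y = 30, z = -1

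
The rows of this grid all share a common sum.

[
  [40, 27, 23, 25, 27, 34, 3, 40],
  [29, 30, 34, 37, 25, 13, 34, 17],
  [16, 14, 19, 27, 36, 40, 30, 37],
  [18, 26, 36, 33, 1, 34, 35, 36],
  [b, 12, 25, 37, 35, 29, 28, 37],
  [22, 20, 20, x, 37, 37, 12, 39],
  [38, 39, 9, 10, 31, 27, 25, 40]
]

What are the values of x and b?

x = 32, b = 16

The complete rows each total 219.
Row 6 is missing 219 − 187 = 32 (since 22 + 20 + 20 + 37 + 37 + 12 + 39 = 187).
Row 5 is missing 219 − 203 = 16 (since 12 + 25 + 37 + 35 + 29 + 28 + 37 = 203).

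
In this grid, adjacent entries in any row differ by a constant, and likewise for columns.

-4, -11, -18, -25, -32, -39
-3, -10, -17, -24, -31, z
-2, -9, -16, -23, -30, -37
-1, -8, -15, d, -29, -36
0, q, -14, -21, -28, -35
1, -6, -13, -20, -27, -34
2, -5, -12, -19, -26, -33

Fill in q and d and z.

q = -7, d = -22, z = -38

Along each row the entries change by -7 per step; down each column they change by 1.
Row 5: from 0 at column 1, stepping by -7 to column 2 gives -7.
Row 4: from -1 at column 1, stepping by -7 to column 4 gives -22.
Row 2: from -3 at column 1, stepping by -7 to column 6 gives -38.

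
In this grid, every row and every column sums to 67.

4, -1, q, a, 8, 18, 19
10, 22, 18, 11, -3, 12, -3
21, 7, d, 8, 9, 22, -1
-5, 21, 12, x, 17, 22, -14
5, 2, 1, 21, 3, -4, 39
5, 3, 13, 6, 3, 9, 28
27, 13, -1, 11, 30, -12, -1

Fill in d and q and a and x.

d = 1, q = 23, a = -4, x = 14

The known cells in row 4 total 53, leaving 67 − 53 = 14 for the blank.
The known cells in column 4 total 71, leaving 67 − 71 = -4 for the blank.
The known cells in row 1 total 44, leaving 67 − 44 = 23 for the blank.
The known cells in row 3 total 66, leaving 67 − 66 = 1 for the blank.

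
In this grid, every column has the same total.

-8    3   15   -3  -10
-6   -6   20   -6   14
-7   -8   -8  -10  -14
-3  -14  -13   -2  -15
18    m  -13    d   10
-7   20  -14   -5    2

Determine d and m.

The complete columns each total -13.
Column 4 is missing -13 − (-26) = 13 (since -3 − 6 − 10 − 2 − 5 = -26).
Column 2 is missing -13 − (-5) = -8 (since 3 − 6 − 8 − 14 + 20 = -5).

d = 13, m = -8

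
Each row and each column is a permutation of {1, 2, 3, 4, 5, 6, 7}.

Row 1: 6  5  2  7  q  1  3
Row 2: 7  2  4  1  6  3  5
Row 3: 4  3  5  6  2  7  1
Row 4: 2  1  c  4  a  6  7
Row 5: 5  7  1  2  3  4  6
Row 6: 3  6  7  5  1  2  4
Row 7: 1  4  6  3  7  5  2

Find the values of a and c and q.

a = 5, c = 3, q = 4

Cell (4,3): column 3 already has {1, 2, 4, 5, 6, 7} → 3.
For row 1, column 5: row 1 already has {1, 2, 3, 5, 6, 7}; that leaves 4.
For row 4, column 5: row 4 already has {1, 2, 3, 4, 6, 7}; that leaves 5.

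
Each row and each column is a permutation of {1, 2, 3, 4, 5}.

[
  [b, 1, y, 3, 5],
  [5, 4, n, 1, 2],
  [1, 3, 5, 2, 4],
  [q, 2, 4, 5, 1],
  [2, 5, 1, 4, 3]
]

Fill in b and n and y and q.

Cell (2,3): row 2 already has {1, 2, 4, 5} → 3.
Cell (1,3): column 3 already has {1, 3, 4, 5} → 2.
At (row 4, col 1): row 4 already has {1, 2, 4, 5}, so the value is 3.
At (row 1, col 1): row 1 already has {1, 2, 3, 5}, so the value is 4.

b = 4, n = 3, y = 2, q = 3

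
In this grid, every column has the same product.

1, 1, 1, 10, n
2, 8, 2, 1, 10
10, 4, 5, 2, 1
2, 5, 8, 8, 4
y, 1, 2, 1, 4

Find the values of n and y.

n = 1, y = 4

Columns 2 and 4 each multiply to 160, so every column has product 160.
Column 5: 10×1×4×4 = 160, so the missing entry is 160 ÷ 160 = 1.
Column 1: 1×2×10×2 = 40, so the missing entry is 160 ÷ 40 = 4.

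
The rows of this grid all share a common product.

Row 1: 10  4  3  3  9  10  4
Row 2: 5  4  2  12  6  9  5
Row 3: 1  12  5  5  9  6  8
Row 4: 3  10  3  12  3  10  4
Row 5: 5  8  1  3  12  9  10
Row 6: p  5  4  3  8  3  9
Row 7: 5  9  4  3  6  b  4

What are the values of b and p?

Rows 3 and 5 each multiply to 129600, so every row has product 129600.
Row 7: 5×9×4×3×6×4 = 12960, so the missing entry is 129600 ÷ 12960 = 10.
Row 6: 5×4×3×8×3×9 = 12960, so the missing entry is 129600 ÷ 12960 = 10.

b = 10, p = 10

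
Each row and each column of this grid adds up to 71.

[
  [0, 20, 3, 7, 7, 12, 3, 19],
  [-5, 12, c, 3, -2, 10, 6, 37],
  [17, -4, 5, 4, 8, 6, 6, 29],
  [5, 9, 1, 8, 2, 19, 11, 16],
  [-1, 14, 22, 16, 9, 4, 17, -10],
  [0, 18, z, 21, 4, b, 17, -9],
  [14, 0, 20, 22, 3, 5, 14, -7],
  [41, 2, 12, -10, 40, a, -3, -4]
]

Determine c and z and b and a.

Row 8: 41 + 2 + 12 − 10 + 40 − 3 − 4 = 78, so its missing entry is 71 − 78 = -7.
Column 6: 12 + 10 + 6 + 19 + 4 + 5 − 7 = 49, so its missing entry is 71 − 49 = 22.
Row 2: -5 + 12 + 3 − 2 + 10 + 6 + 37 = 61, so its missing entry is 71 − 61 = 10.
Row 6: 0 + 18 + 21 + 4 + 22 + 17 − 9 = 73, so its missing entry is 71 − 73 = -2.

c = 10, z = -2, b = 22, a = -7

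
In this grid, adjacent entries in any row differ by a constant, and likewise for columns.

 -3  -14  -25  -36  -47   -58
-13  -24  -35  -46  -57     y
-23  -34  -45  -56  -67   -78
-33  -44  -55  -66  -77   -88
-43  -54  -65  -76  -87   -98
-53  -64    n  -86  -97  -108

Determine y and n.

Along each row the entries change by -11 per step; down each column they change by -10.
Row 2: from -13 at column 1, stepping by -11 to column 6 gives -68.
Row 6: from -53 at column 1, stepping by -11 to column 3 gives -75.

y = -68, n = -75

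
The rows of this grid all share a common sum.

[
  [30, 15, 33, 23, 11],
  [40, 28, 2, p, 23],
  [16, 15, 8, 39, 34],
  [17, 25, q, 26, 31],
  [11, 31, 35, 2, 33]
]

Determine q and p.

q = 13, p = 19

Row 1 sums to 112 and so does row 5; that's the common total.
In row 4 the known cells total 99, leaving 112 − 99 = 13.
In row 2 the known cells total 93, leaving 112 − 93 = 19.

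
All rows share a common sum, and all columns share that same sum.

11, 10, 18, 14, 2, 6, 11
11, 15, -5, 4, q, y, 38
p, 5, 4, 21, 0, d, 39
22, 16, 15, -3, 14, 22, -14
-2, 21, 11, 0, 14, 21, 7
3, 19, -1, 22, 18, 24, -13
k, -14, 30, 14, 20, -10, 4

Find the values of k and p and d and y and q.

Rows 1 and 4 both sum to 72, so that's the common total.
The known cells in column 5 total 68, leaving 72 − 68 = 4 for the blank.
The known cells in row 2 total 67, leaving 72 − 67 = 5 for the blank.
The known cells in row 7 total 44, leaving 72 − 44 = 28 for the blank.
The known cells in column 1 total 73, leaving 72 − 73 = -1 for the blank.
The known cells in row 3 total 68, leaving 72 − 68 = 4 for the blank.

k = 28, p = -1, d = 4, y = 5, q = 4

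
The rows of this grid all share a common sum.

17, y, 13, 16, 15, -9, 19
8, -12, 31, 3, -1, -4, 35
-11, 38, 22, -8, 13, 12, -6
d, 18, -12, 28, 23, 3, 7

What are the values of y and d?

y = -11, d = -7

Row 2 sums to 60 and so does row 3; that's the common total.
In row 1 the known cells total 71, leaving 60 − 71 = -11.
In row 4 the known cells total 67, leaving 60 − 67 = -7.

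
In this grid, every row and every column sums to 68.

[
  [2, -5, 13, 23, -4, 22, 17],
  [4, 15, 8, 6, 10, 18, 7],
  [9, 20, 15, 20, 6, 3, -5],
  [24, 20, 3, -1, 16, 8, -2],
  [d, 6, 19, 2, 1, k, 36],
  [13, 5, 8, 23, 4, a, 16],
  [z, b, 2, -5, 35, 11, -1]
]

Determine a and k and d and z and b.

a = -1, k = 7, d = -3, z = 19, b = 7

Row 6: 13 + 5 + 8 + 23 + 4 + 16 = 69, so its missing entry is 68 − 69 = -1.
Column 2: -5 + 15 + 20 + 20 + 6 + 5 = 61, so its missing entry is 68 − 61 = 7.
Column 6: 22 + 18 + 3 + 8 − 1 + 11 = 61, so its missing entry is 68 − 61 = 7.
Row 5: 6 + 19 + 2 + 1 + 7 + 36 = 71, so its missing entry is 68 − 71 = -3.
Row 7: 7 + 2 − 5 + 35 + 11 − 1 = 49, so its missing entry is 68 − 49 = 19.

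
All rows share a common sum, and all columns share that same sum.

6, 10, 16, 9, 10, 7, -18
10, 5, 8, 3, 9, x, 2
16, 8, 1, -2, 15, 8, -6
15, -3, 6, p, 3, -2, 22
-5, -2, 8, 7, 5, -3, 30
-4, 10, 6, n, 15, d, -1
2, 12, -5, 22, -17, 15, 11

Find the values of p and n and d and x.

p = -1, n = 2, d = 12, x = 3

Rows 1 and 3 both sum to 40, so that's the common total.
Row 2: 10 + 5 + 8 + 3 + 9 + 2 = 37, so its missing entry is 40 − 37 = 3.
Row 4: 15 − 3 + 6 + 3 − 2 + 22 = 41, so its missing entry is 40 − 41 = -1.
Column 4: 9 + 3 − 2 − 1 + 7 + 22 = 38, so its missing entry is 40 − 38 = 2.
Row 6: -4 + 10 + 6 + 2 + 15 − 1 = 28, so its missing entry is 40 − 28 = 12.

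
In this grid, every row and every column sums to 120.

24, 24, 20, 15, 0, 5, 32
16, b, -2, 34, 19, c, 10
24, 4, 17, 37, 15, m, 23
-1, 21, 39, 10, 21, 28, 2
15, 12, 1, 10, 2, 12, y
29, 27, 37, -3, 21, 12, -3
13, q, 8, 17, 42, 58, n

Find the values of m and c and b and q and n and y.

m = 0, c = 5, b = 38, q = -6, n = -12, y = 68

Row 5: 15 + 12 + 1 + 10 + 2 + 12 = 52, so its missing entry is 120 − 52 = 68.
Column 7: 32 + 10 + 23 + 2 + 68 − 3 = 132, so its missing entry is 120 − 132 = -12.
Row 7: 13 + 8 + 17 + 42 + 58 − 12 = 126, so its missing entry is 120 − 126 = -6.
Column 2: 24 + 4 + 21 + 12 + 27 − 6 = 82, so its missing entry is 120 − 82 = 38.
Row 2: 16 + 38 − 2 + 34 + 19 + 10 = 115, so its missing entry is 120 − 115 = 5.
Row 3: 24 + 4 + 17 + 37 + 15 + 23 = 120, so its missing entry is 120 − 120 = 0.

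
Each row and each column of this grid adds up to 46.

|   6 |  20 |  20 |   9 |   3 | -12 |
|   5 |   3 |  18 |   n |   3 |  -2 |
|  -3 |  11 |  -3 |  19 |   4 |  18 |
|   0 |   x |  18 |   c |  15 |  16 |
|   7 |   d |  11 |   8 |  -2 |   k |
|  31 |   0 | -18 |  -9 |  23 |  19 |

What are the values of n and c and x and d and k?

The known cells in column 6 total 39, leaving 46 − 39 = 7 for the blank.
The known cells in row 5 total 31, leaving 46 − 31 = 15 for the blank.
The known cells in column 2 total 49, leaving 46 − 49 = -3 for the blank.
The known cells in row 4 total 46, leaving 46 − 46 = 0 for the blank.
The known cells in row 2 total 27, leaving 46 − 27 = 19 for the blank.

n = 19, c = 0, x = -3, d = 15, k = 7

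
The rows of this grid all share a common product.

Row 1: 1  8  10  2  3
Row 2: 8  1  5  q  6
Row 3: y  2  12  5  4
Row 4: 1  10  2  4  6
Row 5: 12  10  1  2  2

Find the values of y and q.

y = 1, q = 2

Rows 4 and 5 each multiply to 480, so every row has product 480.
Row 3: 2×12×5×4 = 480, so the missing entry is 480 ÷ 480 = 1.
Row 2: 8×1×5×6 = 240, so the missing entry is 480 ÷ 240 = 2.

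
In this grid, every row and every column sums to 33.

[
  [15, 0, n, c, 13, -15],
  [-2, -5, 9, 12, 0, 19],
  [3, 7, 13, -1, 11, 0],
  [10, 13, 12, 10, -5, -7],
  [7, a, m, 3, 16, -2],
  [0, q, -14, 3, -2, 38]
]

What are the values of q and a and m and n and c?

q = 8, a = 10, m = -1, n = 14, c = 6

The known cells in column 4 total 27, leaving 33 − 27 = 6 for the blank.
The known cells in row 6 total 25, leaving 33 − 25 = 8 for the blank.
The known cells in row 1 total 19, leaving 33 − 19 = 14 for the blank.
The known cells in column 3 total 34, leaving 33 − 34 = -1 for the blank.
The known cells in row 5 total 23, leaving 33 − 23 = 10 for the blank.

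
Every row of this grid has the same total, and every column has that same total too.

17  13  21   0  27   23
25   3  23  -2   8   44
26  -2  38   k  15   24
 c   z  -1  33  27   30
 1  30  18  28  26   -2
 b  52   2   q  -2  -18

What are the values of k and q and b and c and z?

k = 0, q = 42, b = 25, c = 7, z = 5

Rows 1 and 2 both sum to 101, so that's the common total.
Column 2: 13 + 3 − 2 + 30 + 52 = 96, so its missing entry is 101 − 96 = 5.
Row 4: 5 − 1 + 33 + 27 + 30 = 94, so its missing entry is 101 − 94 = 7.
Row 3: 26 − 2 + 38 + 15 + 24 = 101, so its missing entry is 101 − 101 = 0.
Column 1: 17 + 25 + 26 + 7 + 1 = 76, so its missing entry is 101 − 76 = 25.
Row 6: 25 + 52 + 2 − 2 − 18 = 59, so its missing entry is 101 − 59 = 42.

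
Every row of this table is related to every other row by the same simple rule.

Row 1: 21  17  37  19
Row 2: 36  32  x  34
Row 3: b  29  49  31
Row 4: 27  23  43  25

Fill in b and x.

b = 33, x = 52

The difference between any two rows is the same in every column — this is an addition table with the headers hidden.
Row 3 minus row 1 is 29 − 17 = 12, so its entry in column 1 is 21 + 12 = 33.
Row 2 minus row 1 is 32 − 17 = 15, so its entry in column 3 is 37 + 15 = 52.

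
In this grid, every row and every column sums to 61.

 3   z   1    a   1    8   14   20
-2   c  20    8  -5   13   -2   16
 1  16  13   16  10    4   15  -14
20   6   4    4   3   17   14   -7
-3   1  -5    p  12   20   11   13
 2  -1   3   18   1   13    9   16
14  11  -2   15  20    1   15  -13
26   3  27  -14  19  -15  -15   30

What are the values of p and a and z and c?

Row 2: -2 + 20 + 8 − 5 + 13 − 2 + 16 = 48, so its missing entry is 61 − 48 = 13.
Column 2: 13 + 16 + 6 + 1 − 1 + 11 + 3 = 49, so its missing entry is 61 − 49 = 12.
Row 1: 3 + 12 + 1 + 1 + 8 + 14 + 20 = 59, so its missing entry is 61 − 59 = 2.
Row 5: -3 + 1 − 5 + 12 + 20 + 11 + 13 = 49, so its missing entry is 61 − 49 = 12.

p = 12, a = 2, z = 12, c = 13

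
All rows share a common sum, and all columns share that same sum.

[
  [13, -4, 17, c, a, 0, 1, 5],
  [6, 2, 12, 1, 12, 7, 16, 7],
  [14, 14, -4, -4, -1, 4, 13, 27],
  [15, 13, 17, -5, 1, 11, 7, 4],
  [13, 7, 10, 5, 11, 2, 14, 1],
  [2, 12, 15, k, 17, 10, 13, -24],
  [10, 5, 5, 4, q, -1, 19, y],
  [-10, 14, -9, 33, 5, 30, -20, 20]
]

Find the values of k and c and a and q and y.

Rows 2 and 3 both sum to 63, so that's the common total.
Column 8 has 5 + 7 + 27 + 4 + 1 − 24 + 20 = 40; the blank must be 63 − 40 = 23.
Row 7 has 10 + 5 + 5 + 4 − 1 + 19 + 23 = 65; the blank must be 63 − 65 = -2.
Column 5 has 12 − 1 + 1 + 11 + 17 − 2 + 5 = 43; the blank must be 63 − 43 = 20.
Row 1 has 13 − 4 + 17 + 20 + 0 + 1 + 5 = 52; the blank must be 63 − 52 = 11.
Row 6 has 2 + 12 + 15 + 17 + 10 + 13 − 24 = 45; the blank must be 63 − 45 = 18.

k = 18, c = 11, a = 20, q = -2, y = 23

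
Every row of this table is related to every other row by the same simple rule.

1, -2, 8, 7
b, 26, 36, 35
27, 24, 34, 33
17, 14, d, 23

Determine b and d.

b = 29, d = 24

The difference between any two rows is the same in every column — this is an addition table with the headers hidden.
Row 2 minus row 1 is 26 − (-2) = 28, so its entry in column 1 is 1 + 28 = 29.
Row 4 minus row 1 is 14 − (-2) = 16, so its entry in column 3 is 8 + 16 = 24.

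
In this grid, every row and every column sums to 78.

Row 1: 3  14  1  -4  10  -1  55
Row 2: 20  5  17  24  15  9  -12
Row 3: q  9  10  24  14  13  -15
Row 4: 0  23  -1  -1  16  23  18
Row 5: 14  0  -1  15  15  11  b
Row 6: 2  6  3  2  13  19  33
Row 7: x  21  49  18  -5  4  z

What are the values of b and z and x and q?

The known cells in row 5 total 54, leaving 78 − 54 = 24 for the blank.
The known cells in column 7 total 103, leaving 78 − 103 = -25 for the blank.
The known cells in row 3 total 55, leaving 78 − 55 = 23 for the blank.
The known cells in row 7 total 62, leaving 78 − 62 = 16 for the blank.

b = 24, z = -25, x = 16, q = 23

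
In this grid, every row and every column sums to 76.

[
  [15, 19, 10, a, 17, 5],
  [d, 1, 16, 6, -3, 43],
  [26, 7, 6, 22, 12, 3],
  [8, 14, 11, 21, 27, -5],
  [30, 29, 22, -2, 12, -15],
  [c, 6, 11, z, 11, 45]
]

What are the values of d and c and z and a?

Row 2: 1 + 16 + 6 − 3 + 43 = 63, so its missing entry is 76 − 63 = 13.
Row 1: 15 + 19 + 10 + 17 + 5 = 66, so its missing entry is 76 − 66 = 10.
Column 4: 10 + 6 + 22 + 21 − 2 = 57, so its missing entry is 76 − 57 = 19.
Row 6: 6 + 11 + 19 + 11 + 45 = 92, so its missing entry is 76 − 92 = -16.

d = 13, c = -16, z = 19, a = 10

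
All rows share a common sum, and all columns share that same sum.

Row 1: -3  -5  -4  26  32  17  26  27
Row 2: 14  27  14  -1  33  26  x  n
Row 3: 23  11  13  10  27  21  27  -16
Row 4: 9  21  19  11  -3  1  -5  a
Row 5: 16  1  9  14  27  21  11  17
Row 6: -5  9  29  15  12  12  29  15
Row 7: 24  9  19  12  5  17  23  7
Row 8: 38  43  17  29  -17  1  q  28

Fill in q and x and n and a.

Rows 1 and 3 both sum to 116, so that's the common total.
Row 8 has 38 + 43 + 17 + 29 − 17 + 1 + 28 = 139; the blank must be 116 − 139 = -23.
Column 7 has 26 + 27 − 5 + 11 + 29 + 23 − 23 = 88; the blank must be 116 − 88 = 28.
Row 2 has 14 + 27 + 14 − 1 + 33 + 26 + 28 = 141; the blank must be 116 − 141 = -25.
Row 4 has 9 + 21 + 19 + 11 − 3 + 1 − 5 = 53; the blank must be 116 − 53 = 63.

q = -23, x = 28, n = -25, a = 63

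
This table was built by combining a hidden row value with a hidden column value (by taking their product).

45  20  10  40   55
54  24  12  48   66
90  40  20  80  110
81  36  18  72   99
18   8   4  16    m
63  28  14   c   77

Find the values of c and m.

Each row is a constant multiple of every other row — this is a multiplication table with the headers hidden.
Row 6 is 14/10 = 7/5 times row 1, so its entry in column 4 is 40 × 7/5 = 56.
Row 5 is 4/10 = 2/5 times row 1, so its entry in column 5 is 55 × 2/5 = 22.

c = 56, m = 22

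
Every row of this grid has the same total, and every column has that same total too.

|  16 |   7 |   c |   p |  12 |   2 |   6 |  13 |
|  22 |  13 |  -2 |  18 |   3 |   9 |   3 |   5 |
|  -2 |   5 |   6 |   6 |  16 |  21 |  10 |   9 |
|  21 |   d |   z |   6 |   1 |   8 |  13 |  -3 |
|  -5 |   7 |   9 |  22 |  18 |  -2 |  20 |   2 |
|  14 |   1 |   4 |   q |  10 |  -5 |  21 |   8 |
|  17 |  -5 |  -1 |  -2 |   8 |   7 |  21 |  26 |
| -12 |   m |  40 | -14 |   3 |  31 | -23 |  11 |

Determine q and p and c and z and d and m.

q = 18, p = 17, c = -2, z = 17, d = 8, m = 35

Rows 2 and 3 both sum to 71, so that's the common total.
Row 8: -12 + 40 − 14 + 3 + 31 − 23 + 11 = 36, so its missing entry is 71 − 36 = 35.
Column 2: 7 + 13 + 5 + 7 + 1 − 5 + 35 = 63, so its missing entry is 71 − 63 = 8.
Row 6: 14 + 1 + 4 + 10 − 5 + 21 + 8 = 53, so its missing entry is 71 − 53 = 18.
Column 4: 18 + 6 + 6 + 22 + 18 − 2 − 14 = 54, so its missing entry is 71 − 54 = 17.
Row 1: 16 + 7 + 17 + 12 + 2 + 6 + 13 = 73, so its missing entry is 71 − 73 = -2.
Row 4: 21 + 8 + 6 + 1 + 8 + 13 − 3 = 54, so its missing entry is 71 − 54 = 17.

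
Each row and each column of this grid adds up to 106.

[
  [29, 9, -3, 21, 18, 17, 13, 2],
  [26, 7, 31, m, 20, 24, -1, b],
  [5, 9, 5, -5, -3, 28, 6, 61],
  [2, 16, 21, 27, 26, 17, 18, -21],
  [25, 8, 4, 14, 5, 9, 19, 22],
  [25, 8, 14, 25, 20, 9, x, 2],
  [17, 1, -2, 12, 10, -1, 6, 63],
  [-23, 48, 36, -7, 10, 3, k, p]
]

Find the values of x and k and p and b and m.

x = 3, k = 42, p = -3, b = -20, m = 19

Row 6: 25 + 8 + 14 + 25 + 20 + 9 + 2 = 103, so its missing entry is 106 − 103 = 3.
Column 7: 13 − 1 + 6 + 18 + 19 + 3 + 6 = 64, so its missing entry is 106 − 64 = 42.
Row 8: -23 + 48 + 36 − 7 + 10 + 3 + 42 = 109, so its missing entry is 106 − 109 = -3.
Column 8: 2 + 61 − 21 + 22 + 2 + 63 − 3 = 126, so its missing entry is 106 − 126 = -20.
Row 2: 26 + 7 + 31 + 20 + 24 − 1 − 20 = 87, so its missing entry is 106 − 87 = 19.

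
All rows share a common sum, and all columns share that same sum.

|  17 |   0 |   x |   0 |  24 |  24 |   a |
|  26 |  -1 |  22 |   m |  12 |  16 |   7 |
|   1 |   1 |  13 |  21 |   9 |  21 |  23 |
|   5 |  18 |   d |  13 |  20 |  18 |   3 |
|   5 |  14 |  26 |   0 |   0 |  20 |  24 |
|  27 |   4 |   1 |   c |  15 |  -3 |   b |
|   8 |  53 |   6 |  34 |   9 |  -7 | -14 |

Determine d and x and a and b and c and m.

Rows 3 and 5 both sum to 89, so that's the common total.
Row 4: 5 + 18 + 13 + 20 + 18 + 3 = 77, so its missing entry is 89 − 77 = 12.
Column 3: 22 + 13 + 12 + 26 + 1 + 6 = 80, so its missing entry is 89 − 80 = 9.
Row 1: 17 + 0 + 9 + 0 + 24 + 24 = 74, so its missing entry is 89 − 74 = 15.
Column 7: 15 + 7 + 23 + 3 + 24 − 14 = 58, so its missing entry is 89 − 58 = 31.
Row 6: 27 + 4 + 1 + 15 − 3 + 31 = 75, so its missing entry is 89 − 75 = 14.
Row 2: 26 − 1 + 22 + 12 + 16 + 7 = 82, so its missing entry is 89 − 82 = 7.

d = 12, x = 9, a = 15, b = 31, c = 14, m = 7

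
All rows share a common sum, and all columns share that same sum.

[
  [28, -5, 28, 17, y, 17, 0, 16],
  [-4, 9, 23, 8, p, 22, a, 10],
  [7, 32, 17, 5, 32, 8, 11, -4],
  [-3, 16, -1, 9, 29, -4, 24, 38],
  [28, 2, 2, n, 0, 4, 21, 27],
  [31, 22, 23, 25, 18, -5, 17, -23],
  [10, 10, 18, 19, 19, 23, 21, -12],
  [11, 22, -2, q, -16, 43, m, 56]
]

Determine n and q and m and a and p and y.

Rows 3 and 4 both sum to 108, so that's the common total.
Row 1 has 28 − 5 + 28 + 17 + 17 + 0 + 16 = 101; the blank must be 108 − 101 = 7.
Row 5 has 28 + 2 + 2 + 0 + 4 + 21 + 27 = 84; the blank must be 108 − 84 = 24.
Column 5 has 7 + 32 + 29 + 0 + 18 + 19 − 16 = 89; the blank must be 108 − 89 = 19.
Column 4 has 17 + 8 + 5 + 9 + 24 + 25 + 19 = 107; the blank must be 108 − 107 = 1.
Row 8 has 11 + 22 − 2 + 1 − 16 + 43 + 56 = 115; the blank must be 108 − 115 = -7.
Row 2 has -4 + 9 + 23 + 8 + 19 + 22 + 10 = 87; the blank must be 108 − 87 = 21.

n = 24, q = 1, m = -7, a = 21, p = 19, y = 7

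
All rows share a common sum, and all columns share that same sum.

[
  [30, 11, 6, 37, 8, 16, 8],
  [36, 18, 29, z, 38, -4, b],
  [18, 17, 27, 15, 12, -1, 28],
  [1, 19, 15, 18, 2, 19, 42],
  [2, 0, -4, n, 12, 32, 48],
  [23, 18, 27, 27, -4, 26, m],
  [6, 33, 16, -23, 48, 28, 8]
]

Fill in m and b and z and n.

Rows 1 and 3 both sum to 116, so that's the common total.
The known cells in row 6 total 117, leaving 116 − 117 = -1 for the blank.
The known cells in column 7 total 133, leaving 116 − 133 = -17 for the blank.
The known cells in row 2 total 100, leaving 116 − 100 = 16 for the blank.
The known cells in row 5 total 90, leaving 116 − 90 = 26 for the blank.

m = -1, b = -17, z = 16, n = 26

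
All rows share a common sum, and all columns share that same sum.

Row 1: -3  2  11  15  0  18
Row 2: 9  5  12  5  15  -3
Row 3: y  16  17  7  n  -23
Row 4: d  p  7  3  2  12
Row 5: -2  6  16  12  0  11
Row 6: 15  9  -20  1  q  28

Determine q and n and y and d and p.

Rows 1 and 2 both sum to 43, so that's the common total.
Column 2: 2 + 5 + 16 + 6 + 9 = 38, so its missing entry is 43 − 38 = 5.
Row 6: 15 + 9 − 20 + 1 + 28 = 33, so its missing entry is 43 − 33 = 10.
Column 5: 0 + 15 + 2 + 0 + 10 = 27, so its missing entry is 43 − 27 = 16.
Row 3: 16 + 17 + 7 + 16 − 23 = 33, so its missing entry is 43 − 33 = 10.
Row 4: 5 + 7 + 3 + 2 + 12 = 29, so its missing entry is 43 − 29 = 14.

q = 10, n = 16, y = 10, d = 14, p = 5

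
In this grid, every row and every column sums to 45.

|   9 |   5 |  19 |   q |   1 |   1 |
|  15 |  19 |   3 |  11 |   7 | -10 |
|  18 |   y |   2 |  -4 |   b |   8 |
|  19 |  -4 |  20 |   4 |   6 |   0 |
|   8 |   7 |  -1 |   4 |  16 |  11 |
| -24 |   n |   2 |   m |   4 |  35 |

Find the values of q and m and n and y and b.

q = 10, m = 20, n = 8, y = 10, b = 11

Column 5 has 1 + 7 + 6 + 16 + 4 = 34; the blank must be 45 − 34 = 11.
Row 3 has 18 + 2 − 4 + 11 + 8 = 35; the blank must be 45 − 35 = 10.
Row 1 has 9 + 5 + 19 + 1 + 1 = 35; the blank must be 45 − 35 = 10.
Column 2 has 5 + 19 + 10 − 4 + 7 = 37; the blank must be 45 − 37 = 8.
Row 6 has -24 + 8 + 2 + 4 + 35 = 25; the blank must be 45 − 25 = 20.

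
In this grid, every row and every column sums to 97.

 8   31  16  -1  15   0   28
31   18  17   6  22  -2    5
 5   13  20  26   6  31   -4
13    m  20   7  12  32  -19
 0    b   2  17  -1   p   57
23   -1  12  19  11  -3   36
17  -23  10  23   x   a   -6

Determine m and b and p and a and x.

Row 4 has 13 + 20 + 7 + 12 + 32 − 19 = 65; the blank must be 97 − 65 = 32.
Column 5 has 15 + 22 + 6 + 12 − 1 + 11 = 65; the blank must be 97 − 65 = 32.
Row 7 has 17 − 23 + 10 + 23 + 32 − 6 = 53; the blank must be 97 − 53 = 44.
Column 6 has 0 − 2 + 31 + 32 − 3 + 44 = 102; the blank must be 97 − 102 = -5.
Row 5 has 0 + 2 + 17 − 1 − 5 + 57 = 70; the blank must be 97 − 70 = 27.

m = 32, b = 27, p = -5, a = 44, x = 32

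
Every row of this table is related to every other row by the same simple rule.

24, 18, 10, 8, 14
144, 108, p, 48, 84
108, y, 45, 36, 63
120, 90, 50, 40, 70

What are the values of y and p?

y = 81, p = 60

Each row is a constant multiple of every other row — this is a multiplication table with the headers hidden.
Row 3 is 108/24 = 9/2 times row 1, so its entry in column 2 is 18 × 9/2 = 81.
Row 2 is 144/24 = 6/1 times row 1, so its entry in column 3 is 10 × 6/1 = 60.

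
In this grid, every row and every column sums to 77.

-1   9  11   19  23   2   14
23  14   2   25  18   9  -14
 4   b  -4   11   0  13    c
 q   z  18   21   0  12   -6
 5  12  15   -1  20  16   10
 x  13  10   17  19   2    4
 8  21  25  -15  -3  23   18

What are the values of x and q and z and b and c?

x = 12, q = 26, z = 6, b = 2, c = 51

The known cells in row 6 total 65, leaving 77 − 65 = 12 for the blank.
The known cells in column 1 total 51, leaving 77 − 51 = 26 for the blank.
The known cells in row 4 total 71, leaving 77 − 71 = 6 for the blank.
The known cells in column 2 total 75, leaving 77 − 75 = 2 for the blank.
The known cells in row 3 total 26, leaving 77 − 26 = 51 for the blank.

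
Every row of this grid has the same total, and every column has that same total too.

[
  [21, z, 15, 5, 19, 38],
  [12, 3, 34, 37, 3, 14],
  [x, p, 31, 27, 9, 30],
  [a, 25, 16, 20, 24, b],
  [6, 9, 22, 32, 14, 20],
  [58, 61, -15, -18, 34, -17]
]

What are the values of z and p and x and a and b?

z = 5, p = 0, x = 6, a = 0, b = 18

Rows 2 and 5 both sum to 103, so that's the common total.
Row 1: 21 + 15 + 5 + 19 + 38 = 98, so its missing entry is 103 − 98 = 5.
Column 2: 5 + 3 + 25 + 9 + 61 = 103, so its missing entry is 103 − 103 = 0.
Row 3: 0 + 31 + 27 + 9 + 30 = 97, so its missing entry is 103 − 97 = 6.
Column 1: 21 + 12 + 6 + 6 + 58 = 103, so its missing entry is 103 − 103 = 0.
Row 4: 0 + 25 + 16 + 20 + 24 = 85, so its missing entry is 103 − 85 = 18.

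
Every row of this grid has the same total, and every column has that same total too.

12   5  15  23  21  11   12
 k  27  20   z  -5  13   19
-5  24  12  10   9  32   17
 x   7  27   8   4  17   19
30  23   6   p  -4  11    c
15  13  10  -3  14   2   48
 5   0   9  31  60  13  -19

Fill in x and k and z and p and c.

x = 17, k = 25, z = 0, p = 30, c = 3

Rows 1 and 3 both sum to 99, so that's the common total.
The known cells in column 7 total 96, leaving 99 − 96 = 3 for the blank.
The known cells in row 5 total 69, leaving 99 − 69 = 30 for the blank.
The known cells in row 4 total 82, leaving 99 − 82 = 17 for the blank.
The known cells in column 1 total 74, leaving 99 − 74 = 25 for the blank.
The known cells in row 2 total 99, leaving 99 − 99 = 0 for the blank.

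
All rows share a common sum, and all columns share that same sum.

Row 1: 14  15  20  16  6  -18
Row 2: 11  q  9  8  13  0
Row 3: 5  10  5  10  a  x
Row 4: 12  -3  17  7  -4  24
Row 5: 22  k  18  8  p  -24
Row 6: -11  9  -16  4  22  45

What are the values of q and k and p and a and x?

q = 12, k = 10, p = 19, a = -3, x = 26

Rows 1 and 4 both sum to 53, so that's the common total.
Row 2 has 11 + 9 + 8 + 13 + 0 = 41; the blank must be 53 − 41 = 12.
Column 6 has -18 + 0 + 24 − 24 + 45 = 27; the blank must be 53 − 27 = 26.
Row 3 has 5 + 10 + 5 + 10 + 26 = 56; the blank must be 53 − 56 = -3.
Column 5 has 6 + 13 − 3 − 4 + 22 = 34; the blank must be 53 − 34 = 19.
Row 5 has 22 + 18 + 8 + 19 − 24 = 43; the blank must be 53 − 43 = 10.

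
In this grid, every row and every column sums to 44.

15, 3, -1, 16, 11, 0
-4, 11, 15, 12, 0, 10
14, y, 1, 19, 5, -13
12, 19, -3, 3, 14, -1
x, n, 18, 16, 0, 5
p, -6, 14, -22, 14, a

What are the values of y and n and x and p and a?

y = 18, n = -1, x = 6, p = 1, a = 43

Column 6: 0 + 10 − 13 − 1 + 5 = 1, so its missing entry is 44 − 1 = 43.
Row 3: 14 + 1 + 19 + 5 − 13 = 26, so its missing entry is 44 − 26 = 18.
Row 6: -6 + 14 − 22 + 14 + 43 = 43, so its missing entry is 44 − 43 = 1.
Column 1: 15 − 4 + 14 + 12 + 1 = 38, so its missing entry is 44 − 38 = 6.
Row 5: 6 + 18 + 16 + 0 + 5 = 45, so its missing entry is 44 − 45 = -1.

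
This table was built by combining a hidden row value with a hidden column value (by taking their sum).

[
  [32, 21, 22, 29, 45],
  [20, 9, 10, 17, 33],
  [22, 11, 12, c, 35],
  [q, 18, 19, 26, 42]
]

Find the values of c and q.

The difference between any two rows is the same in every column — this is an addition table with the headers hidden.
Row 3 minus row 1 is 11 − 21 = -10, so its entry in column 4 is 29 + (-10) = 19.
Row 4 minus row 1 is 18 − 21 = -3, so its entry in column 1 is 32 + (-3) = 29.

c = 19, q = 29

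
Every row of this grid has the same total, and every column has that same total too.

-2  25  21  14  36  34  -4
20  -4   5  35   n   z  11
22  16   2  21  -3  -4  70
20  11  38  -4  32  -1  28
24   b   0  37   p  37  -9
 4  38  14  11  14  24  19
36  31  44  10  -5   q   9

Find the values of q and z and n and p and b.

q = -1, z = 35, n = 22, p = 28, b = 7

Rows 1 and 3 both sum to 124, so that's the common total.
The known cells in row 7 total 125, leaving 124 − 125 = -1 for the blank.
The known cells in column 6 total 89, leaving 124 − 89 = 35 for the blank.
The known cells in row 2 total 102, leaving 124 − 102 = 22 for the blank.
The known cells in column 5 total 96, leaving 124 − 96 = 28 for the blank.
The known cells in row 5 total 117, leaving 124 − 117 = 7 for the blank.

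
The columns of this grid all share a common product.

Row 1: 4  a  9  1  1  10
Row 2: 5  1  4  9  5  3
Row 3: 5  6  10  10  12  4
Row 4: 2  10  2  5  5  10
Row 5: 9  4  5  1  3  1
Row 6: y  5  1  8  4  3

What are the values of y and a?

y = 2, a = 3

Columns 3 and 5 each multiply to 3600, so every column has product 3600.
Column 1: 4×5×5×2×9 = 1800, so the missing entry is 3600 ÷ 1800 = 2.
Column 2: 1×6×10×4×5 = 1200, so the missing entry is 3600 ÷ 1200 = 3.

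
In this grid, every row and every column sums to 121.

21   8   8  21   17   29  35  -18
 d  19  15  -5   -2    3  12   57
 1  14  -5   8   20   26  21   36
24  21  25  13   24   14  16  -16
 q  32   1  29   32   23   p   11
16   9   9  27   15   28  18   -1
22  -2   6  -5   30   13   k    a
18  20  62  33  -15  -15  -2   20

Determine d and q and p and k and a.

d = 22, q = -3, p = -4, k = 25, a = 32

Column 8: -18 + 57 + 36 − 16 + 11 − 1 + 20 = 89, so its missing entry is 121 − 89 = 32.
Row 7: 22 − 2 + 6 − 5 + 30 + 13 + 32 = 96, so its missing entry is 121 − 96 = 25.
Column 7: 35 + 12 + 21 + 16 + 18 + 25 − 2 = 125, so its missing entry is 121 − 125 = -4.
Row 5: 32 + 1 + 29 + 32 + 23 − 4 + 11 = 124, so its missing entry is 121 − 124 = -3.
Row 2: 19 + 15 − 5 − 2 + 3 + 12 + 57 = 99, so its missing entry is 121 − 99 = 22.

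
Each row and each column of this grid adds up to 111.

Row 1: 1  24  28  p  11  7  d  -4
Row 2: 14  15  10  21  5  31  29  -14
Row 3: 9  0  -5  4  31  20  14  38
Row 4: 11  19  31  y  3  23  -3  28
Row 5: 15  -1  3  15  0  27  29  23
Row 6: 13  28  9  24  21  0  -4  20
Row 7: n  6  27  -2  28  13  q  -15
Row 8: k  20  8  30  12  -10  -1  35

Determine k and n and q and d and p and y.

k = 17, n = 31, q = 23, d = 24, p = 20, y = -1

Row 8: 20 + 8 + 30 + 12 − 10 − 1 + 35 = 94, so its missing entry is 111 − 94 = 17.
Row 4: 11 + 19 + 31 + 3 + 23 − 3 + 28 = 112, so its missing entry is 111 − 112 = -1.
Column 4: 21 + 4 − 1 + 15 + 24 − 2 + 30 = 91, so its missing entry is 111 − 91 = 20.
Row 1: 1 + 24 + 28 + 20 + 11 + 7 − 4 = 87, so its missing entry is 111 − 87 = 24.
Column 1: 1 + 14 + 9 + 11 + 15 + 13 + 17 = 80, so its missing entry is 111 − 80 = 31.
Row 7: 31 + 6 + 27 − 2 + 28 + 13 − 15 = 88, so its missing entry is 111 − 88 = 23.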